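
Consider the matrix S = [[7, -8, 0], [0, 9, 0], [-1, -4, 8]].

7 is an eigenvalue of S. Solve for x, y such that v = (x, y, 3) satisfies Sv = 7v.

3, 0

We need (S - 7I)v = 0.
S - 7I = [[0, -8, 0], [0, 2, 0], [-1, -4, 1]].
Row 1: (0)·x + (-8)·y + (0)·3 = 0
Row 2: (0)·x + (2)·y + (0)·3 = 0
Row 3: (-1)·x + (-4)·y + (1)·3 = 0
Solving gives x = 3, y = 0.
Check: S·(3, 0, 3) = (21, 0, 21) = 7·(3, 0, 3).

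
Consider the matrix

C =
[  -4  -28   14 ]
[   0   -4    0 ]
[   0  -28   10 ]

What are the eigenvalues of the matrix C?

-4, -4, 10

Set up det(λI - C) = 0.
Expanding along the first row, p(λ) = λ^3 - 2λ^2 - 64λ - 160.
Rational-root test: λ = 10 gives p(10) = 0.
Dividing by (λ - 10) leaves λ^2 + 8λ + 16.
The quadratic factor is (λ + 4)^2.
Eigenvalues: -4, -4, 10.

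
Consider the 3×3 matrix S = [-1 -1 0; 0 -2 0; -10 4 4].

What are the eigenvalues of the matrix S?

Set up det(tI - S) = 0.
Expanding the 3×3 determinant: p(t) = t^3 - t^2 - 10t - 8.
Since p(-1) = 0, t = -1 is a root.
Dividing by (t + 1) leaves t^2 - 2t - 8.
The quadratic factors as (t + 2)·(t - 4).
Eigenvalues: -2, -1, 4.

-2, -1, 4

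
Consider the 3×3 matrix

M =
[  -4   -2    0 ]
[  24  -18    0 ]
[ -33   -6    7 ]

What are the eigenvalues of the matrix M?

Set up det(λI - M) = 0.
Expanding the 3×3 determinant: p(λ) = λ^3 + 15λ^2 - 34λ - 840.
Since p(7) = 0, λ = 7 is a root.
Factor out (λ - 7): p(λ) = (λ - 7)·(λ^2 + 22λ + 120).
The quadratic factors as (λ + 12)·(λ + 10).
Eigenvalues: -12, -10, 7.

-12, -10, 7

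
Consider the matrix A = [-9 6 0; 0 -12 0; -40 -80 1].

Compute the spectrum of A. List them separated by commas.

-12, -9, 1

The characteristic polynomial is p(λ) = det(λI - A).
Expanding the 3×3 determinant: p(λ) = λ^3 + 20λ^2 + 87λ - 108.
Rational-root test: λ = 1 gives p(1) = 0.
Factor out (λ - 1): p(λ) = (λ - 1)·(λ^2 + 21λ + 108).
The quadratic factors as (λ + 12)·(λ + 9).
Eigenvalues: -12, -9, 1.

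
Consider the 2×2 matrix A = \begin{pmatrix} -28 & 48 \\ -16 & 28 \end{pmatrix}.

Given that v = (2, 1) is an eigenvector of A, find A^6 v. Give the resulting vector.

First find the eigenvalue: Av = (-8, -4) = -4·(2, 1), so λ = -4.
Then A^6 v = λ^6·v = (-4)^6·(2, 1) = 4096·(2, 1) = (8192, 4096).

(8192, 4096)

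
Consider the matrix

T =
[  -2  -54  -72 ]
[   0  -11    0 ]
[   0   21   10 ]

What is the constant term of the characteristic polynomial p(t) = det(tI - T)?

-220

p(0) = det(0·I − T) = det(−T) = (−1)^3·det(T).
det(T) = 220, so p(0) = -220.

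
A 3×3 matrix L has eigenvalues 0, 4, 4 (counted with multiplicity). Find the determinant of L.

det(L) is the product of the eigenvalues: (0) · (4) · (4) = 0.

0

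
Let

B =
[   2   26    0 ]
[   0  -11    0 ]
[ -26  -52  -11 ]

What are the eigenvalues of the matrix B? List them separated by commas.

-11, -11, 2

Compute the characteristic polynomial p(μ) = det(μI - B).
Cofactor expansion gives p(μ) = μ^3 + 20μ^2 + 77μ - 242.
Since p(2) = 0, μ = 2 is a root.
Dividing by (μ - 2) leaves μ^2 + 22μ + 121.
The quadratic factor is (μ + 11)^2.
Eigenvalues: -11, -11, 2.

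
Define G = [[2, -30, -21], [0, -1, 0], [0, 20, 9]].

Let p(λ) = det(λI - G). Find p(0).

p(0) = det(0·I − G) = det(−G) = (−1)^3·det(G).
det(G) = -18, so p(0) = 18.

18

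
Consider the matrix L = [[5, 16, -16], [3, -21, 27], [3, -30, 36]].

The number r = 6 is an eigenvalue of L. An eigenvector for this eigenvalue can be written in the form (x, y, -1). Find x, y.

0, -1

We need (L - 6I)v = 0.
L - 6I = [[-1, 16, -16], [3, -27, 27], [3, -30, 30]].
Row 1: (-1)·x + (16)·y + (-16)·-1 = 0
Row 2: (3)·x + (-27)·y + (27)·-1 = 0
Row 3: (3)·x + (-30)·y + (30)·-1 = 0
Solving gives x = 0, y = -1.
Check: L·(0, -1, -1) = (0, -6, -6) = 6·(0, -1, -1).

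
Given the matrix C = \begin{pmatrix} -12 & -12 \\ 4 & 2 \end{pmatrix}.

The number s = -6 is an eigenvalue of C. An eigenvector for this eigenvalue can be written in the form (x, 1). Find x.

We need (C + 6I)v = 0.
C + 6I = [[-6, -12], [4, 8]].
Row 1: (-6)·x + (-12)·1 = 0
Row 2: (4)·x + (8)·1 = 0
Solving gives x = -2.
Check: C·(-2, 1) = (12, -6) = -6·(-2, 1).

-2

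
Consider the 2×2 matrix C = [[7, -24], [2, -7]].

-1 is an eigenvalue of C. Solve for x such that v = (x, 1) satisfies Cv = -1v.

We need (C + 1I)v = 0.
C + 1I = [[8, -24], [2, -6]].
Row 1: (8)·x + (-24)·1 = 0
Row 2: (2)·x + (-6)·1 = 0
Solving gives x = 3.
Check: C·(3, 1) = (-3, -1) = -1·(3, 1).

3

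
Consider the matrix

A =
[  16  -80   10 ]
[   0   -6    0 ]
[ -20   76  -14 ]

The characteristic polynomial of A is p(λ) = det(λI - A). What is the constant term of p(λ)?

p(λ) = λ^3 + 4λ^2 - 36λ - 144.
The constant term is -144.

-144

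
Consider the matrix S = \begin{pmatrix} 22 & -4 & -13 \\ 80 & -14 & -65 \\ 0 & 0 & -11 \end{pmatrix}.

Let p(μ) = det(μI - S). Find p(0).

p(0) = det(0·I − S) = det(−S) = (−1)^3·det(S).
det(S) = -132, so p(0) = 132.

132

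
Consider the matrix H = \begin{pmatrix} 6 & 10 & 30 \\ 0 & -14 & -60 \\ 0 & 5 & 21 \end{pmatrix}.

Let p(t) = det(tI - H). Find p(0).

p(0) = det(0·I − H) = det(−H) = (−1)^3·det(H).
det(H) = 36, so p(0) = -36.

-36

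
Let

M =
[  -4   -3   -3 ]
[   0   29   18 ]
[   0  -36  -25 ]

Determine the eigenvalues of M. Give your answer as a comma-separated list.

-7, -4, 11

Set up det(μI - M) = 0.
Expanding the 3×3 determinant: p(μ) = μ^3 - 93μ - 308.
Try μ = -4: p(-4) = 0, so -4 is a root.
Factor out (μ + 4): p(μ) = (μ + 4)·(μ^2 - 4μ - 77).
The quadratic factors as (μ + 7)·(μ - 11).
Eigenvalues: -7, -4, 11.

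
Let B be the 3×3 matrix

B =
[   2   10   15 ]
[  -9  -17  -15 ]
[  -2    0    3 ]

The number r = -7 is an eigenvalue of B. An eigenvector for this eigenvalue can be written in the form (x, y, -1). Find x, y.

-5, 6

We need (B + 7I)v = 0.
B + 7I = [[9, 10, 15], [-9, -10, -15], [-2, 0, 10]].
Row 1: (9)·x + (10)·y + (15)·-1 = 0
Row 2: (-9)·x + (-10)·y + (-15)·-1 = 0
Row 3: (-2)·x + (0)·y + (10)·-1 = 0
Solving gives x = -5, y = 6.
Check: B·(-5, 6, -1) = (35, -42, 7) = -7·(-5, 6, -1).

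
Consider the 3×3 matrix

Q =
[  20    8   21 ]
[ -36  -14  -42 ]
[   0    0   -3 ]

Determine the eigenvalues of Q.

Compute the characteristic polynomial p(λ) = det(λI - Q).
Expanding along the first row, p(λ) = λ^3 - 3λ^2 - 10λ + 24.
Rational-root test: λ = 2 gives p(2) = 0.
Dividing by (λ - 2) leaves λ^2 - λ - 12.
The quadratic factors as (λ + 3)·(λ - 4).
Eigenvalues: -3, 2, 4.

-3, 2, 4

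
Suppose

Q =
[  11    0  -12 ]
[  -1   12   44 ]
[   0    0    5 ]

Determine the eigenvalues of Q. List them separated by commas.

5, 11, 12

Compute the characteristic polynomial p(λ) = det(λI - Q).
Expanding along the first row, p(λ) = λ^3 - 28λ^2 + 247λ - 660.
Rational-root test: λ = 12 gives p(12) = 0.
Factor out (λ - 12): p(λ) = (λ - 12)·(λ^2 - 16λ + 55).
The quadratic factors as (λ - 5)·(λ - 11).
Eigenvalues: 5, 11, 12.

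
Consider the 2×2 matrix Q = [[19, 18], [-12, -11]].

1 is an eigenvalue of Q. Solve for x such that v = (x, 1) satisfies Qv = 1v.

We need (Q - 1I)v = 0.
Q - 1I = [[18, 18], [-12, -12]].
Row 1: (18)·x + (18)·1 = 0
Row 2: (-12)·x + (-12)·1 = 0
Solving gives x = -1.
Check: Q·(-1, 1) = (-1, 1) = 1·(-1, 1).

-1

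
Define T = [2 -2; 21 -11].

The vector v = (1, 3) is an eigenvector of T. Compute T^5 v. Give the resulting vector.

(-1024, -3072)

First find the eigenvalue: Tv = (-4, -12) = -4·(1, 3), so λ = -4.
Then T^5 v = λ^5·v = (-4)^5·(1, 3) = -1024·(1, 3) = (-1024, -3072).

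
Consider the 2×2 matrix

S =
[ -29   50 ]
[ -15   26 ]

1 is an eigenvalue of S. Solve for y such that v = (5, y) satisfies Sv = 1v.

3

We need (S - 1I)v = 0.
S - 1I = [[-30, 50], [-15, 25]].
Row 1: (-30)·5 + (50)·y = 0
Row 2: (-15)·5 + (25)·y = 0
Solving gives y = 3.
Check: S·(5, 3) = (5, 3) = 1·(5, 3).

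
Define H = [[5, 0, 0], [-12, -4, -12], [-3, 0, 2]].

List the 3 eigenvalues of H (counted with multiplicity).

-4, 2, 5

The characteristic polynomial is p(λ) = det(λI - H).
Cofactor expansion gives p(λ) = λ^3 - 3λ^2 - 18λ + 40.
Since p(-4) = 0, λ = -4 is a root.
Dividing by (λ + 4) leaves λ^2 - 7λ + 10.
The quadratic factors as (λ - 2)·(λ - 5).
Eigenvalues: -4, 2, 5.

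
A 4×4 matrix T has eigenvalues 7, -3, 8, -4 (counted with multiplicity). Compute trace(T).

8

trace(T) is the sum of the eigenvalues: (7) + (-3) + (8) + (-4) = 8.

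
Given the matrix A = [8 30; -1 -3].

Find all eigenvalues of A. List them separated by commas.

det(A - tI) = (8 - t)(-3 - t) - (30)·(-1) = t^2 - 5t + 6.
This factors as (t - 2)·(t - 3) = 0.
Eigenvalues: 2, 3.

2, 3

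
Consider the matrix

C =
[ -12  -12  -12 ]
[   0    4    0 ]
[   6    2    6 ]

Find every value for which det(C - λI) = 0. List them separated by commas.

Set up det(rI - C) = 0.
Cofactor expansion gives p(r) = r^3 + 2r^2 - 24r.
Since p(0) = 0, r = 0 is a root.
Dividing by r leaves r^2 + 2r - 24.
The quadratic factors as (r + 6)·(r - 4).
Eigenvalues: -6, 0, 4.

-6, 0, 4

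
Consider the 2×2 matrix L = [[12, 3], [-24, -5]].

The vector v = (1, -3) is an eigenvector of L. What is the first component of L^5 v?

243

First find the eigenvalue: Lv = (3, -9) = 3·(1, -3), so λ = 3.
Then L^5 v = λ^5·v = 3^5·(1, -3) = 243·(1, -3) = (243, -729).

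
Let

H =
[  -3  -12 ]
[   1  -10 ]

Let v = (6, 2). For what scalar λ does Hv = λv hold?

Compute Hv: H·(6, 2) = (-42, -14).
Since Hv = λv, compare component 1: -42 = λ·6, so λ = -7.

-7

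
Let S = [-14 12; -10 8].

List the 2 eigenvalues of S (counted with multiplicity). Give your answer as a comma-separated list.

det(S - rI) = (-14 - r)(8 - r) - (12)·(-10) = r^2 + 6r + 8.
This factors as (r + 4)·(r + 2) = 0.
Eigenvalues: -4, -2.

-4, -2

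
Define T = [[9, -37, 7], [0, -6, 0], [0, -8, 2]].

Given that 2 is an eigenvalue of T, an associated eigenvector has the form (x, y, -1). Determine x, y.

1, 0

We need (T - 2I)v = 0.
T - 2I = [[7, -37, 7], [0, -8, 0], [0, -8, 0]].
Row 1: (7)·x + (-37)·y + (7)·-1 = 0
Row 2: (0)·x + (-8)·y + (0)·-1 = 0
Row 3: (0)·x + (-8)·y + (0)·-1 = 0
Solving gives x = 1, y = 0.
Check: T·(1, 0, -1) = (2, 0, -2) = 2·(1, 0, -1).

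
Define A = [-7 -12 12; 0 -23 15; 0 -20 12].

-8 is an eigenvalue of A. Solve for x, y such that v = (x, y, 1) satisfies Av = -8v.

We need (A + 8I)v = 0.
A + 8I = [[1, -12, 12], [0, -15, 15], [0, -20, 20]].
Row 1: (1)·x + (-12)·y + (12)·1 = 0
Row 2: (0)·x + (-15)·y + (15)·1 = 0
Row 3: (0)·x + (-20)·y + (20)·1 = 0
Solving gives x = 0, y = 1.
Check: A·(0, 1, 1) = (0, -8, -8) = -8·(0, 1, 1).

0, 1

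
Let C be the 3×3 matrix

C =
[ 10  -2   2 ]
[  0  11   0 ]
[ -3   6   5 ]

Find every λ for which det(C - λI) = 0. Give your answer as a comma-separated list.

7, 8, 11

Set up det(μI - C) = 0.
Expanding along the first row, p(μ) = μ^3 - 26μ^2 + 221μ - 616.
Try μ = 7: p(7) = 0, so 7 is a root.
Dividing by (μ - 7) leaves μ^2 - 19μ + 88.
The quadratic factors as (μ - 8)·(μ - 11).
Eigenvalues: 7, 8, 11.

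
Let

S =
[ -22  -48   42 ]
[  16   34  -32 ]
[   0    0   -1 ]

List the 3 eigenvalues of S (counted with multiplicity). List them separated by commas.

Set up det(rI - S) = 0.
Expanding the 3×3 determinant: p(r) = r^3 - 11r^2 + 8r + 20.
Try r = 10: p(10) = 0, so 10 is a root.
Dividing by (r - 10) leaves r^2 - r - 2.
The quadratic factors as (r + 1)·(r - 2).
Eigenvalues: -1, 2, 10.

-1, 2, 10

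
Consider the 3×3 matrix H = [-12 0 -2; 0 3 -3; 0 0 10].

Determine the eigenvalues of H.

-12, 3, 10

H is upper triangular, so its eigenvalues are the diagonal entries.
Diagonal: -12, 3, 10.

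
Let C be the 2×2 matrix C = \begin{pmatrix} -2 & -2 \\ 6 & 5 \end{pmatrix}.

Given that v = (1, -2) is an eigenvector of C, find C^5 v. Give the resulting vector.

(32, -64)

First find the eigenvalue: Cv = (2, -4) = 2·(1, -2), so λ = 2.
Then C^5 v = λ^5·v = 2^5·(1, -2) = 32·(1, -2) = (32, -64).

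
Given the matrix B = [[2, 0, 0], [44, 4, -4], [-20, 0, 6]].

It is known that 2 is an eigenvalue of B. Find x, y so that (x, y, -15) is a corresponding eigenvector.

-3, 36

We need (B - 2I)v = 0.
B - 2I = [[0, 0, 0], [44, 2, -4], [-20, 0, 4]].
Row 1: (0)·x + (0)·y + (0)·-15 = 0
Row 2: (44)·x + (2)·y + (-4)·-15 = 0
Row 3: (-20)·x + (0)·y + (4)·-15 = 0
Solving gives x = -3, y = 36.
Check: B·(-3, 36, -15) = (-6, 72, -30) = 2·(-3, 36, -15).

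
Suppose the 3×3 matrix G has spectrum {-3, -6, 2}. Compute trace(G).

trace(G) is the sum of the eigenvalues: (-3) + (-6) + (2) = -7.

-7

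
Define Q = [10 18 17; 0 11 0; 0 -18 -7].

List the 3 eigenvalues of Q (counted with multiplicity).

-7, 10, 11

Compute the characteristic polynomial p(s) = det(sI - Q).
Expanding the 3×3 determinant: p(s) = s^3 - 14s^2 - 37s + 770.
Rational-root test: s = -7 gives p(-7) = 0.
Dividing by (s + 7) leaves s^2 - 21s + 110.
The quadratic factors as (s - 10)·(s - 11).
Eigenvalues: -7, 10, 11.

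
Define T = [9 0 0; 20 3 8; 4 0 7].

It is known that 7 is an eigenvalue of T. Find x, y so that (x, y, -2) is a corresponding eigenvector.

0, -4

We need (T - 7I)v = 0.
T - 7I = [[2, 0, 0], [20, -4, 8], [4, 0, 0]].
Row 1: (2)·x + (0)·y + (0)·-2 = 0
Row 2: (20)·x + (-4)·y + (8)·-2 = 0
Row 3: (4)·x + (0)·y + (0)·-2 = 0
Solving gives x = 0, y = -4.
Check: T·(0, -4, -2) = (0, -28, -14) = 7·(0, -4, -2).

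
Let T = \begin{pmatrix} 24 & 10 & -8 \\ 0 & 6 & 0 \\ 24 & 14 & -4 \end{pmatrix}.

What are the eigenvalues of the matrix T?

6, 8, 12

Set up det(μI - T) = 0.
Cofactor expansion gives p(μ) = μ^3 - 26μ^2 + 216μ - 576.
Since p(12) = 0, μ = 12 is a root.
Factor out (μ - 12): p(μ) = (μ - 12)·(μ^2 - 14μ + 48).
The quadratic factors as (μ - 6)·(μ - 8).
Eigenvalues: 6, 8, 12.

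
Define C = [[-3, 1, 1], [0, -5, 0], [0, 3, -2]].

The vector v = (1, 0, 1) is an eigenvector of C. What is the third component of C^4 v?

First find the eigenvalue: Cv = (-2, 0, -2) = -2·(1, 0, 1), so λ = -2.
Then C^4 v = λ^4·v = (-2)^4·(1, 0, 1) = 16·(1, 0, 1) = (16, 0, 16).

16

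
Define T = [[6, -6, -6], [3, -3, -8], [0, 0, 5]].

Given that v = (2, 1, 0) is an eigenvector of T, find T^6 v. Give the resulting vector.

(1458, 729, 0)

First find the eigenvalue: Tv = (6, 3, 0) = 3·(2, 1, 0), so λ = 3.
Then T^6 v = λ^6·v = 3^6·(2, 1, 0) = 729·(2, 1, 0) = (1458, 729, 0).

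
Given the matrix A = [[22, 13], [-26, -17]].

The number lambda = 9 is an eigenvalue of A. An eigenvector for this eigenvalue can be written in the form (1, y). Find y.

-1

We need (A - 9I)v = 0.
A - 9I = [[13, 13], [-26, -26]].
Row 1: (13)·1 + (13)·y = 0
Row 2: (-26)·1 + (-26)·y = 0
Solving gives y = -1.
Check: A·(1, -1) = (9, -9) = 9·(1, -1).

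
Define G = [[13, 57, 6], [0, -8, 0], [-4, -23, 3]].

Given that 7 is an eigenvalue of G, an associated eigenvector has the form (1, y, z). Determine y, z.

We need (G - 7I)v = 0.
G - 7I = [[6, 57, 6], [0, -15, 0], [-4, -23, -4]].
Row 1: (6)·1 + (57)·y + (6)·z = 0
Row 2: (0)·1 + (-15)·y + (0)·z = 0
Row 3: (-4)·1 + (-23)·y + (-4)·z = 0
Solving gives y = 0, z = -1.
Check: G·(1, 0, -1) = (7, 0, -7) = 7·(1, 0, -1).

0, -1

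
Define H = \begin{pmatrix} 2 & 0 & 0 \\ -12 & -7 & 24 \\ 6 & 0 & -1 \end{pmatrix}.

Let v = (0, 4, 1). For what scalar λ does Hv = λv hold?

-1

Compute Hv: H·(0, 4, 1) = (0, -4, -1).
Since Hv = λv, compare component 2: -4 = λ·4, so λ = -1.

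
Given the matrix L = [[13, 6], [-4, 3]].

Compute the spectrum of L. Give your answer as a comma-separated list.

det(L - sI) = (13 - s)(3 - s) - (6)·(-4) = s^2 - 16s + 63.
This factors as (s - 7)·(s - 9) = 0.
Eigenvalues: 7, 9.

7, 9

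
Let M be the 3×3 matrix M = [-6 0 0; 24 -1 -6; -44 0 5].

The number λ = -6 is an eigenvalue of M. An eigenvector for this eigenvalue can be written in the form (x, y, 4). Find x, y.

We need (M + 6I)v = 0.
M + 6I = [[0, 0, 0], [24, 5, -6], [-44, 0, 11]].
Row 1: (0)·x + (0)·y + (0)·4 = 0
Row 2: (24)·x + (5)·y + (-6)·4 = 0
Row 3: (-44)·x + (0)·y + (11)·4 = 0
Solving gives x = 1, y = 0.
Check: M·(1, 0, 4) = (-6, 0, -24) = -6·(1, 0, 4).

1, 0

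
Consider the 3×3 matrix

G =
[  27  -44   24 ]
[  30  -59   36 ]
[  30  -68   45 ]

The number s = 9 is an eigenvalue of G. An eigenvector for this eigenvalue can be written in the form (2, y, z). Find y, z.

3, 4

We need (G - 9I)v = 0.
G - 9I = [[18, -44, 24], [30, -68, 36], [30, -68, 36]].
Row 1: (18)·2 + (-44)·y + (24)·z = 0
Row 2: (30)·2 + (-68)·y + (36)·z = 0
Row 3: (30)·2 + (-68)·y + (36)·z = 0
Solving gives y = 3, z = 4.
Check: G·(2, 3, 4) = (18, 27, 36) = 9·(2, 3, 4).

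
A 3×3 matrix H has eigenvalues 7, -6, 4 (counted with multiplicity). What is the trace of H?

trace(H) is the sum of the eigenvalues: (7) + (-6) + (4) = 5.

5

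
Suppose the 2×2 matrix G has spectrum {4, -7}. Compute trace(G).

-3

trace(G) is the sum of the eigenvalues: (4) + (-7) = -3.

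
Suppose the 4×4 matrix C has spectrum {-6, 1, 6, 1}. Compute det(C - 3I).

-108

If C has eigenvalues -6, 1, 6, 1, then C - 3I has eigenvalues -9, -2, 3, -2.
det(C - 3I) = (-9) · (-2) · (3) · (-2) = -108.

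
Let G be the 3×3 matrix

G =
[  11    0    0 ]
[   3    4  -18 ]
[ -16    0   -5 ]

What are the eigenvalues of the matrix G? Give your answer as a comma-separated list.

Compute the characteristic polynomial p(λ) = det(λI - G).
Expanding the 3×3 determinant: p(λ) = λ^3 - 10λ^2 - 31λ + 220.
Since p(4) = 0, λ = 4 is a root.
Factor out (λ - 4): p(λ) = (λ - 4)·(λ^2 - 6λ - 55).
The quadratic factors as (λ + 5)·(λ - 11).
Eigenvalues: -5, 4, 11.

-5, 4, 11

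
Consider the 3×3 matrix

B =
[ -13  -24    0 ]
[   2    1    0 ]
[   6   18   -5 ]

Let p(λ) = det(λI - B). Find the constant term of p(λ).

p(λ) = λ^3 + 17λ^2 + 95λ + 175.
The constant term is 175.

175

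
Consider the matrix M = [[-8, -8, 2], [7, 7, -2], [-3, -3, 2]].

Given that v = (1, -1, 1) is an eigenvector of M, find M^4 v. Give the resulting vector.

First find the eigenvalue: Mv = (2, -2, 2) = 2·(1, -1, 1), so λ = 2.
Then M^4 v = λ^4·v = 2^4·(1, -1, 1) = 16·(1, -1, 1) = (16, -16, 16).

(16, -16, 16)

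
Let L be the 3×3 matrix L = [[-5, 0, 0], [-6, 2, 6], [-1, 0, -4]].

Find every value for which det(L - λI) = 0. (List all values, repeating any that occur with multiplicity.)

-5, -4, 2

Set up det(lambda·I - L) = 0.
Expanding the 3×3 determinant: p(lambda) = lambda^3 + 7·lambda^2 + 2·lambda - 40.
Since p(-4) = 0, lambda = -4 is a root.
Factor out (lambda + 4): p(lambda) = (lambda + 4)·(lambda^2 + 3·lambda - 10).
The quadratic factors as (lambda + 5)·(lambda - 2).
Eigenvalues: -5, -4, 2.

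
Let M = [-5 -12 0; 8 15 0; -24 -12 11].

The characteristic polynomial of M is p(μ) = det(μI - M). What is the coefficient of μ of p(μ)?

131

p(μ) = μ^3 - 21μ^2 + 131μ - 231.
The coefficient of μ is 131.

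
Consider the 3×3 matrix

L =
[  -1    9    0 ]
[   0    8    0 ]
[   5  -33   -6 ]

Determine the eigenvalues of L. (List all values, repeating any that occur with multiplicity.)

-6, -1, 8

Set up det(λI - L) = 0.
Expanding along the first row, p(λ) = λ^3 - λ^2 - 50λ - 48.
Rational-root test: λ = -1 gives p(-1) = 0.
Factor out (λ + 1): p(λ) = (λ + 1)·(λ^2 - 2λ - 48).
The quadratic factors as (λ + 6)·(λ - 8).
Eigenvalues: -6, -1, 8.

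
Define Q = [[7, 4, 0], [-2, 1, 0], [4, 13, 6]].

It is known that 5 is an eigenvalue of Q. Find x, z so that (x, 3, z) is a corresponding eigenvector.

-6, -15

We need (Q - 5I)v = 0.
Q - 5I = [[2, 4, 0], [-2, -4, 0], [4, 13, 1]].
Row 1: (2)·x + (4)·3 + (0)·z = 0
Row 2: (-2)·x + (-4)·3 + (0)·z = 0
Row 3: (4)·x + (13)·3 + (1)·z = 0
Solving gives x = -6, z = -15.
Check: Q·(-6, 3, -15) = (-30, 15, -75) = 5·(-6, 3, -15).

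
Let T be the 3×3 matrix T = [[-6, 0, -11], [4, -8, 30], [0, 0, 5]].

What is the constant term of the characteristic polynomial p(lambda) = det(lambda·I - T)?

p(0) = det(0·I − T) = det(−T) = (−1)^3·det(T).
det(T) = 240, so p(0) = -240.

-240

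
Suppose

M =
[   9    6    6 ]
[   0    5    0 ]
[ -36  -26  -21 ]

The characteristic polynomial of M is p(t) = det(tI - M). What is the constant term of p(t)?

p(t) = t^3 + 7t^2 - 33t - 135.
The constant term is -135.

-135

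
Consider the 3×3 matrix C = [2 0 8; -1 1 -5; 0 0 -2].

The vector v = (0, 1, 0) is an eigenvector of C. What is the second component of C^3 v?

First find the eigenvalue: Cv = (0, 1, 0) = 1·(0, 1, 0), so λ = 1.
Then C^3 v = λ^3·v = 1^3·(0, 1, 0) = 1·(0, 1, 0) = (0, 1, 0).

1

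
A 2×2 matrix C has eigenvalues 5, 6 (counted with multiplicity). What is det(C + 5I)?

If C has eigenvalues 5, 6, then C + 5I has eigenvalues 10, 11.
det(C + 5I) = (10) · (11) = 110.

110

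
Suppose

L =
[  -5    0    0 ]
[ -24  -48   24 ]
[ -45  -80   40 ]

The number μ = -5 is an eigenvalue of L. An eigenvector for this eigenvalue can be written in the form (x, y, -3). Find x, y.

We need (L + 5I)v = 0.
L + 5I = [[0, 0, 0], [-24, -43, 24], [-45, -80, 45]].
Row 1: (0)·x + (0)·y + (0)·-3 = 0
Row 2: (-24)·x + (-43)·y + (24)·-3 = 0
Row 3: (-45)·x + (-80)·y + (45)·-3 = 0
Solving gives x = -3, y = 0.
Check: L·(-3, 0, -3) = (15, 0, 15) = -5·(-3, 0, -3).

-3, 0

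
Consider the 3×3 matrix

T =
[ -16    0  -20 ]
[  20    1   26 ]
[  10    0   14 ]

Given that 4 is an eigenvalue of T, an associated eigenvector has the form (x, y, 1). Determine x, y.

We need (T - 4I)v = 0.
T - 4I = [[-20, 0, -20], [20, -3, 26], [10, 0, 10]].
Row 1: (-20)·x + (0)·y + (-20)·1 = 0
Row 2: (20)·x + (-3)·y + (26)·1 = 0
Row 3: (10)·x + (0)·y + (10)·1 = 0
Solving gives x = -1, y = 2.
Check: T·(-1, 2, 1) = (-4, 8, 4) = 4·(-1, 2, 1).

-1, 2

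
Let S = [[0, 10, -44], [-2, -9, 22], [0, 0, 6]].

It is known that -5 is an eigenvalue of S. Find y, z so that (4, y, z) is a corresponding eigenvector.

We need (S + 5I)v = 0.
S + 5I = [[5, 10, -44], [-2, -4, 22], [0, 0, 11]].
Row 1: (5)·4 + (10)·y + (-44)·z = 0
Row 2: (-2)·4 + (-4)·y + (22)·z = 0
Row 3: (0)·4 + (0)·y + (11)·z = 0
Solving gives y = -2, z = 0.
Check: S·(4, -2, 0) = (-20, 10, 0) = -5·(4, -2, 0).

-2, 0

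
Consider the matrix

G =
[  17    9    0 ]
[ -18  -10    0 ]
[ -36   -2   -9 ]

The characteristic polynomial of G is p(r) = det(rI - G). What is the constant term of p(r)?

p(r) = r^3 + 2r^2 - 71r - 72.
The constant term is -72.

-72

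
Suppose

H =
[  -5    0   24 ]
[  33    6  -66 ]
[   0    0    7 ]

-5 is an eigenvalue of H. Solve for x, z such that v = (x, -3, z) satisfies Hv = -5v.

We need (H + 5I)v = 0.
H + 5I = [[0, 0, 24], [33, 11, -66], [0, 0, 12]].
Row 1: (0)·x + (0)·-3 + (24)·z = 0
Row 2: (33)·x + (11)·-3 + (-66)·z = 0
Row 3: (0)·x + (0)·-3 + (12)·z = 0
Solving gives x = 1, z = 0.
Check: H·(1, -3, 0) = (-5, 15, 0) = -5·(1, -3, 0).

1, 0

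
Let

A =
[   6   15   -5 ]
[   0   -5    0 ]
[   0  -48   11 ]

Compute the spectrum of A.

The characteristic polynomial is p(μ) = det(μI - A).
Expanding the 3×3 determinant: p(μ) = μ^3 - 12μ^2 - 19μ + 330.
Rational-root test: μ = -5 gives p(-5) = 0.
Factor out (μ + 5): p(μ) = (μ + 5)·(μ^2 - 17μ + 66).
The quadratic factors as (μ - 6)·(μ - 11).
Eigenvalues: -5, 6, 11.

-5, 6, 11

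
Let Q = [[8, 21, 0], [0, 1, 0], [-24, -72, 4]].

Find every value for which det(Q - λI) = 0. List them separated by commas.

Compute the characteristic polynomial p(λ) = det(λI - Q).
Expanding along the first row, p(λ) = λ^3 - 13λ^2 + 44λ - 32.
Since p(1) = 0, λ = 1 is a root.
Factor out (λ - 1): p(λ) = (λ - 1)·(λ^2 - 12λ + 32).
The quadratic factors as (λ - 4)·(λ - 8).
Eigenvalues: 1, 4, 8.

1, 4, 8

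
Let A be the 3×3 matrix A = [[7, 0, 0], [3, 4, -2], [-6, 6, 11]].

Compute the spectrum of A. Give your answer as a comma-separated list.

Compute the characteristic polynomial p(λ) = det(λI - A).
Expanding the 3×3 determinant: p(λ) = λ^3 - 22λ^2 + 161λ - 392.
Rational-root test: λ = 8 gives p(8) = 0.
Factor out (λ - 8): p(λ) = (λ - 8)·(λ^2 - 14λ + 49).
The quadratic factor is (λ - 7)^2.
Eigenvalues: 7, 7, 8.

7, 7, 8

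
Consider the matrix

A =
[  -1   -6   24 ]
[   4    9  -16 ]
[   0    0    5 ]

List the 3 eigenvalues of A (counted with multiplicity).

3, 5, 5

The characteristic polynomial is p(lambda) = det(lambda·I - A).
Cofactor expansion gives p(lambda) = lambda^3 - 13·lambda^2 + 55·lambda - 75.
Rational-root test: lambda = 5 gives p(5) = 0.
Factor out (lambda - 5): p(lambda) = (lambda - 5)·(lambda^2 - 8·lambda + 15).
The quadratic factors as (lambda - 3)·(lambda - 5).
Eigenvalues: 3, 5, 5.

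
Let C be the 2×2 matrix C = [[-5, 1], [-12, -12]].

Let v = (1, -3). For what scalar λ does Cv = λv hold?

Compute Cv: C·(1, -3) = (-8, 24).
Since Cv = λv, compare component 1: -8 = λ·1, so λ = -8.

-8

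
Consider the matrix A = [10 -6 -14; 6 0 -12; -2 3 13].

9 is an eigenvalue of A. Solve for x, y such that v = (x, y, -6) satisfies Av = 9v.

12, 16

We need (A - 9I)v = 0.
A - 9I = [[1, -6, -14], [6, -9, -12], [-2, 3, 4]].
Row 1: (1)·x + (-6)·y + (-14)·-6 = 0
Row 2: (6)·x + (-9)·y + (-12)·-6 = 0
Row 3: (-2)·x + (3)·y + (4)·-6 = 0
Solving gives x = 12, y = 16.
Check: A·(12, 16, -6) = (108, 144, -54) = 9·(12, 16, -6).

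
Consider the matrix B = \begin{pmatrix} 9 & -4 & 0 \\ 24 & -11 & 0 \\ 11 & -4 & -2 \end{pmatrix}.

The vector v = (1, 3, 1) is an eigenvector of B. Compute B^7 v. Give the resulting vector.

First find the eigenvalue: Bv = (-3, -9, -3) = -3·(1, 3, 1), so λ = -3.
Then B^7 v = λ^7·v = (-3)^7·(1, 3, 1) = -2187·(1, 3, 1) = (-2187, -6561, -2187).

(-2187, -6561, -2187)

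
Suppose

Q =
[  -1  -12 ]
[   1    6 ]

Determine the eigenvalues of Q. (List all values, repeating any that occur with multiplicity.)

det(Q - sI) = (-1 - s)(6 - s) - (-12)·(1) = s^2 - 5s + 6.
This factors as (s - 2)·(s - 3) = 0.
Eigenvalues: 2, 3.

2, 3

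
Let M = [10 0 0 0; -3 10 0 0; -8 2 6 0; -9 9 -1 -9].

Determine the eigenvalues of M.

-9, 6, 10, 10

M is lower triangular, so its eigenvalues are the diagonal entries.
Diagonal: 10, 10, 6, -9.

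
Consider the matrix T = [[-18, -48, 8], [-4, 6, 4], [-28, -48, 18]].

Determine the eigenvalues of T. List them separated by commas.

-10, 6, 10

The characteristic polynomial is p(lambda) = det(lambda·I - T).
Expanding the 3×3 determinant: p(lambda) = lambda^3 - 6·lambda^2 - 100·lambda + 600.
Try lambda = 10: p(10) = 0, so 10 is a root.
Factor out (lambda - 10): p(lambda) = (lambda - 10)·(lambda^2 + 4·lambda - 60).
The quadratic factors as (lambda + 10)·(lambda - 6).
Eigenvalues: -10, 6, 10.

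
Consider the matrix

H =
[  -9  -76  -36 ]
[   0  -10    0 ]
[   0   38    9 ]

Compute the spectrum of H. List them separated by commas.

-10, -9, 9

Set up det(λI - H) = 0.
Cofactor expansion gives p(λ) = λ^3 + 10λ^2 - 81λ - 810.
Try λ = 9: p(9) = 0, so 9 is a root.
Factor out (λ - 9): p(λ) = (λ - 9)·(λ^2 + 19λ + 90).
The quadratic factors as (λ + 10)·(λ + 9).
Eigenvalues: -10, -9, 9.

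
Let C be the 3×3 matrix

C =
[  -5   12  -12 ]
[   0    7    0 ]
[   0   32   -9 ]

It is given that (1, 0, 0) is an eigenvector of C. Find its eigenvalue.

Compute Cv: C·(1, 0, 0) = (-5, 0, 0).
Since Cv = λv, compare component 1: -5 = λ·1, so λ = -5.

-5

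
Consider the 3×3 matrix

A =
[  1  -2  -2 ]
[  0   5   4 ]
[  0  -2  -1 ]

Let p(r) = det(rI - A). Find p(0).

-3

p(0) = det(0·I − A) = det(−A) = (−1)^3·det(A).
det(A) = 3, so p(0) = -3.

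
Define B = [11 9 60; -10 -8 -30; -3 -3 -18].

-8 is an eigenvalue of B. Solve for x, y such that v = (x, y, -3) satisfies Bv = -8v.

9, 1

We need (B + 8I)v = 0.
B + 8I = [[19, 9, 60], [-10, 0, -30], [-3, -3, -10]].
Row 1: (19)·x + (9)·y + (60)·-3 = 0
Row 2: (-10)·x + (0)·y + (-30)·-3 = 0
Row 3: (-3)·x + (-3)·y + (-10)·-3 = 0
Solving gives x = 9, y = 1.
Check: B·(9, 1, -3) = (-72, -8, 24) = -8·(9, 1, -3).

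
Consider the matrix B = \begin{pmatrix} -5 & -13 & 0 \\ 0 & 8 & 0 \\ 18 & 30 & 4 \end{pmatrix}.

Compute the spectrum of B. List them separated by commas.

The characteristic polynomial is p(r) = det(rI - B).
Cofactor expansion gives p(r) = r^3 - 7r^2 - 28r + 160.
Since p(4) = 0, r = 4 is a root.
Factor out (r - 4): p(r) = (r - 4)·(r^2 - 3r - 40).
The quadratic factors as (r + 5)·(r - 8).
Eigenvalues: -5, 4, 8.

-5, 4, 8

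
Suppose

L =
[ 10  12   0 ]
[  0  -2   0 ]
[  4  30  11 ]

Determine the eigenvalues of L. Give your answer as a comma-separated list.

-2, 10, 11

Compute the characteristic polynomial p(s) = det(sI - L).
Expanding along the first row, p(s) = s^3 - 19s^2 + 68s + 220.
Try s = -2: p(-2) = 0, so -2 is a root.
Factor out (s + 2): p(s) = (s + 2)·(s^2 - 21s + 110).
The quadratic factors as (s - 10)·(s - 11).
Eigenvalues: -2, 10, 11.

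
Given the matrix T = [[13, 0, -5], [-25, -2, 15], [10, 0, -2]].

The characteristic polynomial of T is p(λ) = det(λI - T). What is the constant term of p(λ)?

p(λ) = λ^3 - 9λ^2 + 2λ + 48.
The constant term is 48.

48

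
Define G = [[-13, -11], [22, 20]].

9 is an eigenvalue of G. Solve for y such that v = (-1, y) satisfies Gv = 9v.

We need (G - 9I)v = 0.
G - 9I = [[-22, -11], [22, 11]].
Row 1: (-22)·-1 + (-11)·y = 0
Row 2: (22)·-1 + (11)·y = 0
Solving gives y = 2.
Check: G·(-1, 2) = (-9, 18) = 9·(-1, 2).

2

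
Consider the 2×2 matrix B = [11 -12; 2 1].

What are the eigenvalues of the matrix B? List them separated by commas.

5, 7

det(B - lambda·I) = (11 - lambda)(1 - lambda) - (-12)·(2) = lambda^2 - 12·lambda + 35.
This factors as (lambda - 5)·(lambda - 7) = 0.
Eigenvalues: 5, 7.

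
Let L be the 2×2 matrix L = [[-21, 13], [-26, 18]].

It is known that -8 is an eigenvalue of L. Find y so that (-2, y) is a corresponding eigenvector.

We need (L + 8I)v = 0.
L + 8I = [[-13, 13], [-26, 26]].
Row 1: (-13)·-2 + (13)·y = 0
Row 2: (-26)·-2 + (26)·y = 0
Solving gives y = -2.
Check: L·(-2, -2) = (16, 16) = -8·(-2, -2).

-2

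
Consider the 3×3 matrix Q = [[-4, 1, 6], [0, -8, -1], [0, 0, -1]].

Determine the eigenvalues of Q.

Q is upper triangular, so its eigenvalues are the diagonal entries.
Diagonal: -4, -8, -1.

-8, -4, -1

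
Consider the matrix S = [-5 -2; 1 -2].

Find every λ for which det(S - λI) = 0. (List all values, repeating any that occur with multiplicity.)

det(S - μI) = (-5 - μ)(-2 - μ) - (-2)·(1) = μ^2 + 7μ + 12.
This factors as (μ + 4)·(μ + 3) = 0.
Eigenvalues: -4, -3.

-4, -3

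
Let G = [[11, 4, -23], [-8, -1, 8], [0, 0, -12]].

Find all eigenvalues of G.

Compute the characteristic polynomial p(t) = det(tI - G).
Expanding the 3×3 determinant: p(t) = t^3 + 2t^2 - 99t + 252.
Try t = 3: p(3) = 0, so 3 is a root.
Factor out (t - 3): p(t) = (t - 3)·(t^2 + 5t - 84).
The quadratic factors as (t + 12)·(t - 7).
Eigenvalues: -12, 3, 7.

-12, 3, 7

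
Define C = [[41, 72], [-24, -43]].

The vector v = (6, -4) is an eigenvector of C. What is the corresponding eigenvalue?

-7

Compute Cv: C·(6, -4) = (-42, 28).
Since Cv = λv, compare component 1: -42 = λ·6, so λ = -7.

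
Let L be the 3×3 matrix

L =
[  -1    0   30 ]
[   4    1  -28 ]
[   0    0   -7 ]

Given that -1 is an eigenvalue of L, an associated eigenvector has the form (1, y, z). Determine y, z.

-2, 0

We need (L + 1I)v = 0.
L + 1I = [[0, 0, 30], [4, 2, -28], [0, 0, -6]].
Row 1: (0)·1 + (0)·y + (30)·z = 0
Row 2: (4)·1 + (2)·y + (-28)·z = 0
Row 3: (0)·1 + (0)·y + (-6)·z = 0
Solving gives y = -2, z = 0.
Check: L·(1, -2, 0) = (-1, 2, 0) = -1·(1, -2, 0).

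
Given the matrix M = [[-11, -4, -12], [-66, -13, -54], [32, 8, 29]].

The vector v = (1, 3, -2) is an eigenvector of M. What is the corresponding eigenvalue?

1

Compute Mv: M·(1, 3, -2) = (1, 3, -2).
Since Mv = λv, compare component 1: 1 = λ·1, so λ = 1.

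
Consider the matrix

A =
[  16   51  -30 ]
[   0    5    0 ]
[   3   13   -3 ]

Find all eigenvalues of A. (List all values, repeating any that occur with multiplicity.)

5, 6, 7

Set up det(sI - A) = 0.
Expanding along the first row, p(s) = s^3 - 18s^2 + 107s - 210.
Try s = 5: p(5) = 0, so 5 is a root.
Factor out (s - 5): p(s) = (s - 5)·(s^2 - 13s + 42).
The quadratic factors as (s - 6)·(s - 7).
Eigenvalues: 5, 6, 7.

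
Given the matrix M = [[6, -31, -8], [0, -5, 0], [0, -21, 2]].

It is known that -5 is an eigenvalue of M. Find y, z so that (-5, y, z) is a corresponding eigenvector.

-1, -3

We need (M + 5I)v = 0.
M + 5I = [[11, -31, -8], [0, 0, 0], [0, -21, 7]].
Row 1: (11)·-5 + (-31)·y + (-8)·z = 0
Row 2: (0)·-5 + (0)·y + (0)·z = 0
Row 3: (0)·-5 + (-21)·y + (7)·z = 0
Solving gives y = -1, z = -3.
Check: M·(-5, -1, -3) = (25, 5, 15) = -5·(-5, -1, -3).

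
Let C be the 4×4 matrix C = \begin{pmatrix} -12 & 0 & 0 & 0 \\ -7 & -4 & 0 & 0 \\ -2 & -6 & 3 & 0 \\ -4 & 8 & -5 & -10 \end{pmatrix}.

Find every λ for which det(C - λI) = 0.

-12, -10, -4, 3

C is lower triangular, so its eigenvalues are the diagonal entries.
Diagonal: -12, -4, 3, -10.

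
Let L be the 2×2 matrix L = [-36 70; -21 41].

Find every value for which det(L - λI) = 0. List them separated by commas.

-1, 6

det(L - tI) = (-36 - t)(41 - t) - (70)·(-21) = t^2 - 5t - 6.
This factors as (t + 1)·(t - 6) = 0.
Eigenvalues: -1, 6.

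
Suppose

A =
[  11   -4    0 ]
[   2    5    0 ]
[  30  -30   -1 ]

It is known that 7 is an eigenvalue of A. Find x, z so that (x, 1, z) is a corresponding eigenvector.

1, 0

We need (A - 7I)v = 0.
A - 7I = [[4, -4, 0], [2, -2, 0], [30, -30, -8]].
Row 1: (4)·x + (-4)·1 + (0)·z = 0
Row 2: (2)·x + (-2)·1 + (0)·z = 0
Row 3: (30)·x + (-30)·1 + (-8)·z = 0
Solving gives x = 1, z = 0.
Check: A·(1, 1, 0) = (7, 7, 0) = 7·(1, 1, 0).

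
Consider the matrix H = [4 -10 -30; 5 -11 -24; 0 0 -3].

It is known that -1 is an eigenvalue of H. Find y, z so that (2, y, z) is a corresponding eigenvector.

We need (H + 1I)v = 0.
H + 1I = [[5, -10, -30], [5, -10, -24], [0, 0, -2]].
Row 1: (5)·2 + (-10)·y + (-30)·z = 0
Row 2: (5)·2 + (-10)·y + (-24)·z = 0
Row 3: (0)·2 + (0)·y + (-2)·z = 0
Solving gives y = 1, z = 0.
Check: H·(2, 1, 0) = (-2, -1, 0) = -1·(2, 1, 0).

1, 0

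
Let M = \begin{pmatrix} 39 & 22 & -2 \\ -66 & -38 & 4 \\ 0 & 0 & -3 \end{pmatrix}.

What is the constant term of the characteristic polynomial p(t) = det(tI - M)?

-90

p(0) = det(0·I − M) = det(−M) = (−1)^3·det(M).
det(M) = 90, so p(0) = -90.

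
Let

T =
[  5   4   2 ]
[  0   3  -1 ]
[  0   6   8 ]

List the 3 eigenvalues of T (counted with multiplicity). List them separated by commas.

The characteristic polynomial is p(λ) = det(λI - T).
Expanding the 3×3 determinant: p(λ) = λ^3 - 16λ^2 + 85λ - 150.
Since p(5) = 0, λ = 5 is a root.
Factor out (λ - 5): p(λ) = (λ - 5)·(λ^2 - 11λ + 30).
The quadratic factors as (λ - 5)·(λ - 6).
Eigenvalues: 5, 5, 6.

5, 5, 6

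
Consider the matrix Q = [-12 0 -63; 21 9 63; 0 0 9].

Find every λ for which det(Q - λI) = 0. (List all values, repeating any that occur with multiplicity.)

-12, 9, 9

The characteristic polynomial is p(λ) = det(λI - Q).
Cofactor expansion gives p(λ) = λ^3 - 6λ^2 - 135λ + 972.
Try λ = 9: p(9) = 0, so 9 is a root.
Factor out (λ - 9): p(λ) = (λ - 9)·(λ^2 + 3λ - 108).
The quadratic factors as (λ + 12)·(λ - 9).
Eigenvalues: -12, 9, 9.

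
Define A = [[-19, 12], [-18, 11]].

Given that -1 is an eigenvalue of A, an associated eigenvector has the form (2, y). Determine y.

We need (A + 1I)v = 0.
A + 1I = [[-18, 12], [-18, 12]].
Row 1: (-18)·2 + (12)·y = 0
Row 2: (-18)·2 + (12)·y = 0
Solving gives y = 3.
Check: A·(2, 3) = (-2, -3) = -1·(2, 3).

3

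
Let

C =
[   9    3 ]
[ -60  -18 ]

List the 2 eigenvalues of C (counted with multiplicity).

-6, -3

det(C - rI) = (9 - r)(-18 - r) - (3)·(-60) = r^2 + 9r + 18.
This factors as (r + 6)·(r + 3) = 0.
Eigenvalues: -6, -3.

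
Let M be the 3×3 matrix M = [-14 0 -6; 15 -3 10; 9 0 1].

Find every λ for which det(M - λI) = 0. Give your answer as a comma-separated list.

-8, -5, -3

The characteristic polynomial is p(μ) = det(μI - M).
Expanding the 3×3 determinant: p(μ) = μ^3 + 16μ^2 + 79μ + 120.
Try μ = -3: p(-3) = 0, so -3 is a root.
Dividing by (μ + 3) leaves μ^2 + 13μ + 40.
The quadratic factors as (μ + 8)·(μ + 5).
Eigenvalues: -8, -5, -3.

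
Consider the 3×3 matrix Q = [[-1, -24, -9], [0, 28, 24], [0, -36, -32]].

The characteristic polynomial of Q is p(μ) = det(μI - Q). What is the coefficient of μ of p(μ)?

-28

p(μ) = μ^3 + 5μ^2 - 28μ - 32.
The coefficient of μ is -28.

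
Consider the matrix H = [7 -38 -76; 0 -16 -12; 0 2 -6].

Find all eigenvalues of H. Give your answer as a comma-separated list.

Set up det(rI - H) = 0.
Expanding the 3×3 determinant: p(r) = r^3 + 15r^2 - 34r - 840.
Since p(7) = 0, r = 7 is a root.
Dividing by (r - 7) leaves r^2 + 22r + 120.
The quadratic factors as (r + 12)·(r + 10).
Eigenvalues: -12, -10, 7.

-12, -10, 7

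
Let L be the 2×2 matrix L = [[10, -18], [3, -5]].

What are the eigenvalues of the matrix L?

1, 4

det(L - rI) = (10 - r)(-5 - r) - (-18)·(3) = r^2 - 5r + 4.
This factors as (r - 1)·(r - 4) = 0.
Eigenvalues: 1, 4.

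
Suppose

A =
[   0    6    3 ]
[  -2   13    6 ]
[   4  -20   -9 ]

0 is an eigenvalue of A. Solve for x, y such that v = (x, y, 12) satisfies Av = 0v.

We need (A)v = 0.
A = [[0, 6, 3], [-2, 13, 6], [4, -20, -9]].
Row 1: (0)·x + (6)·y + (3)·12 = 0
Row 2: (-2)·x + (13)·y + (6)·12 = 0
Row 3: (4)·x + (-20)·y + (-9)·12 = 0
Solving gives x = -3, y = -6.
Check: A·(-3, -6, 12) = (0, 0, 0) = 0·(-3, -6, 12).

-3, -6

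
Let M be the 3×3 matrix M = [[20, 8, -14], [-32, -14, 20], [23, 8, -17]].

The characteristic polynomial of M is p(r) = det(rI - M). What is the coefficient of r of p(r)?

p(r) = r^3 + 11r^2 + 36r + 36.
The coefficient of r is 36.

36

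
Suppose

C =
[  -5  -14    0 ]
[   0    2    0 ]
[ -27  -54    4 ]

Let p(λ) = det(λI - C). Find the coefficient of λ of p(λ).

-22

p(λ) = λ^3 - λ^2 - 22λ + 40.
The coefficient of λ is -22.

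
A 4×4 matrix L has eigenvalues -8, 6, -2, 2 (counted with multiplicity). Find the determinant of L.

det(L) is the product of the eigenvalues: (-8) · (6) · (-2) · (2) = 192.

192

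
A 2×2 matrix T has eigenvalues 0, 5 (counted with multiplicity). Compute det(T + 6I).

66

If T has eigenvalues 0, 5, then T + 6I has eigenvalues 6, 11.
det(T + 6I) = (6) · (11) = 66.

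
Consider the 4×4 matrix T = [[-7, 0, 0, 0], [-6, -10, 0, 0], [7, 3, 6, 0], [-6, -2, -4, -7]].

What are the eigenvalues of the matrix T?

T is lower triangular, so its eigenvalues are the diagonal entries.
Diagonal: -7, -10, 6, -7.

-10, -7, -7, 6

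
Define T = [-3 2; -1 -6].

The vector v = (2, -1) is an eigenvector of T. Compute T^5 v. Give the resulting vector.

(-2048, 1024)

First find the eigenvalue: Tv = (-8, 4) = -4·(2, -1), so λ = -4.
Then T^5 v = λ^5·v = (-4)^5·(2, -1) = -1024·(2, -1) = (-2048, 1024).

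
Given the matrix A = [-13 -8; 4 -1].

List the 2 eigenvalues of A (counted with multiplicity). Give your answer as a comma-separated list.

det(A - λI) = (-13 - λ)(-1 - λ) - (-8)·(4) = λ^2 + 14λ + 45.
This factors as (λ + 9)·(λ + 5) = 0.
Eigenvalues: -9, -5.

-9, -5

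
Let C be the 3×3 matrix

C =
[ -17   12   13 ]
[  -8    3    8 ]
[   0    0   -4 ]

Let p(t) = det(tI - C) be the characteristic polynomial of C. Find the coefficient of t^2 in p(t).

The coefficient of t^2 of det(tI - C) is −trace(C).
trace(C) = (-17) + (3) + (-4) = -18, so the coefficient is 18.

18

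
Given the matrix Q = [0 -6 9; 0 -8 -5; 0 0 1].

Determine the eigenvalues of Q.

Q is upper triangular, so its eigenvalues are the diagonal entries.
Diagonal: 0, -8, 1.

-8, 0, 1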